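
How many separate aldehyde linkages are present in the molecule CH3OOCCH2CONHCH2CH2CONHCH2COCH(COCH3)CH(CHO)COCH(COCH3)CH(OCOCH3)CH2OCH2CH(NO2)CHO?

2

Working along the chain:
  CH3OOC: CH3O–C(=O)–: carbonyl C bonded to C and to –OCH3 → ester (not ketone + ether).
  CH2CONHCH2: –C(=O)–N– linkage → amide (the N is not an amine).
  CH2CONHCH2: –C(=O)–N– linkage → amide (the N is not an amine).
  CO: –C(=O)– with carbon on both sides → ketone.
  CH(COCH3): pendant –COCH3: carbonyl C bonded to two carbons → ketone.
  CH(CHO): pendant –CHO: carbonyl C bonded to C and H → aldehyde.
  CO: –C(=O)– with carbon on both sides → ketone.
  CH(COCH3): pendant –COCH3: carbonyl C bonded to two carbons → ketone.
  CH(OCOCH3): pendant –OC(=O)CH3: an acyloxy group → ester.
  CH2OCH2: C–O–C with sp³ carbons on both sides and no adjacent C=O → ether.
  CH(NO2): –NO2 on an sp³ carbon → nitro (the N=O is not a carbonyl).
  CHO: terminal –CHO: carbonyl C bonded to H and C → aldehyde.
Aldehyde appears at: CH(CHO), CHO → 2.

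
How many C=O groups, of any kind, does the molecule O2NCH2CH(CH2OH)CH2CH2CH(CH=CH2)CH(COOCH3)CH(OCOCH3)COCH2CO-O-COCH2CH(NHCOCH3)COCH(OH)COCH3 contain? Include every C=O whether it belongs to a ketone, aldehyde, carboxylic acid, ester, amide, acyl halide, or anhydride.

CH(COOCH3): ester, 1 C=O (running total 1).
CH(OCOCH3): ester, 1 C=O (running total 2).
CO: ketone, 1 C=O (running total 3).
CH2CO-O-COCH2: anhydride, 2 C=O (running total 5).
CH(NHCOCH3): amide, 1 C=O (running total 6).
CO: ketone, 1 C=O (running total 7).
CO: ketone, 1 C=O (running total 8).

8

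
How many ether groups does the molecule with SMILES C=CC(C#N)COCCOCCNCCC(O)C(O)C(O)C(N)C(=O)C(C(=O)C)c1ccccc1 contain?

2

Reading the structure from left to right:
  CH2=CH: C=C double bond → alkene.
  CH(CN): pendant –C≡N: nitrile.
  CH2OCH2: C–O–C with sp³ carbons on both sides and no adjacent C=O → ether.
  CH2OCH2: C–O–C with sp³ carbons on both sides and no adjacent C=O → ether.
  CH2NHCH2: C–N–C with sp³ carbons and no adjacent C=O → amine (secondary).
  CH(OH): –OH on an sp³ carbon → alcohol (secondary).
  CH(OH): –OH on an sp³ carbon → alcohol (secondary).
  CH(OH): –OH on an sp³ carbon → alcohol (secondary).
  CH(NH2): –NH2 on an sp³ carbon with no adjacent C=O → amine.
  CO: –C(=O)– with carbon on both sides → ketone.
  CH(COCH3): pendant –COCH3: carbonyl C bonded to two carbons → ketone.
  C6H5: –C6H5 phenyl ring → arene.
Ether appears at: CH2OCH2, CH2OCH2 → 2.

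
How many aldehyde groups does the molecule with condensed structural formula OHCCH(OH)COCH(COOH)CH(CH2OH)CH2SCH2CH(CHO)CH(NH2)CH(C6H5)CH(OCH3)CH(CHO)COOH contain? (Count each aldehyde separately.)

Working along the chain:
  OHC: terminal –CHO: carbonyl C bonded to H and C → aldehyde.
  CH(OH): –OH on an sp³ carbon → alcohol (secondary).
  CO: –C(=O)– with carbon on both sides → ketone.
  CH(COOH): pendant –COOH: carbonyl C bonded to C and –OH → carboxylic acid.
  CH(CH2OH): pendant –CH2OH on an sp³ backbone C → alcohol.
  CH2SCH2: C–S–C linkage → sulfide (thioether).
  CH(CHO): pendant –CHO: carbonyl C bonded to C and H → aldehyde.
  CH(NH2): –NH2 on an sp³ carbon with no adjacent C=O → amine.
  CH(C6H5): pendant –C6H5: benzene ring → arene.
  CH(OCH3): pendant –OCH3: C–O–C with sp³ C, no adjacent C=O → ether.
  CH(CHO): pendant –CHO: carbonyl C bonded to C and H → aldehyde.
  COOH: –COOH: carbonyl C bonded to –OH and C → carboxylic acid (the –OH is not a separate alcohol).
Aldehyde appears at: OHC, CH(CHO), CH(CHO) → 3.

3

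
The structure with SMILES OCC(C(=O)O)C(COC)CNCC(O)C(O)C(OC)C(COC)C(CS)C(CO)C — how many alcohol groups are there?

4

HO– on an sp³ carbon → alcohol.
pendant –COOH: carbonyl C bonded to C and –OH → carboxylic acid.
pendant –CH2OCH3: C–O–C linkage → ether.
C–N–C with sp³ carbons and no adjacent C=O → amine (secondary).
–OH on an sp³ carbon → alcohol (secondary).
–OH on an sp³ carbon → alcohol (secondary).
pendant –OCH3: C–O–C with sp³ C, no adjacent C=O → ether.
pendant –CH2OCH3: C–O–C linkage → ether.
pendant –CH2SH → thiol.
pendant –CH2OH on an sp³ backbone C → alcohol.
Alcohol appears at: HOCH2, CH(OH), CH(OH), CH(CH2OH) → 4.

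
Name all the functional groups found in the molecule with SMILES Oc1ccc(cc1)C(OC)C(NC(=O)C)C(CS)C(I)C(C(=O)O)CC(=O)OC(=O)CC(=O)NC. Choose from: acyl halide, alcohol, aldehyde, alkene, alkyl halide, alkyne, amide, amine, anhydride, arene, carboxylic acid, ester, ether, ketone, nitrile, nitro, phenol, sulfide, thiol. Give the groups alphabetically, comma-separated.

–OH attached directly to an aromatic ring → phenol (not alcohol); the ring itself is an arene.
pendant –OCH3: C–O–C with sp³ C, no adjacent C=O → ether.
pendant –NHC(=O)CH3: N bonded to a carbonyl → amide (not amine).
pendant –CH2SH → thiol.
halogen on an sp³ carbon → alkyl halide.
pendant –COOH: carbonyl C bonded to C and –OH → carboxylic acid.
two acyl groups sharing one oxygen, –C(=O)–O–C(=O)– → anhydride.
–C(=O)NHCH3: carbonyl C bonded to C and to N → amide (the N is not an amine).

alkyl halide, amide, anhydride, arene, carboxylic acid, ether, phenol, thiol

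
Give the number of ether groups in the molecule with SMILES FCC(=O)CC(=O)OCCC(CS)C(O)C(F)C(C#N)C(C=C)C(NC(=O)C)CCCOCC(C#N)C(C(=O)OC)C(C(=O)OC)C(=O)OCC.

1

Reading the structure from left to right:
  FCH2: halogen on an sp³ carbon → alkyl halide.
  CO: –C(=O)– with carbon on both sides → ketone.
  CH2COOCH2: –C(=O)–O–C with C on the carbonyl side → ester.
  CH(CH2SH): pendant –CH2SH → thiol.
  CH(OH): –OH on an sp³ carbon → alcohol (secondary).
  CH(F): halogen on an sp³ carbon → alkyl halide.
  CH(CN): pendant –C≡N: nitrile.
  CH(CH=CH2): pendant –CH=CH2: C=C double bond → alkene.
  CH(NHCOCH3): pendant –NHC(=O)CH3: N bonded to a carbonyl → amide (not amine).
  CH2OCH2: C–O–C with sp³ carbons on both sides and no adjacent C=O → ether.
  CH(CN): pendant –C≡N: nitrile.
  CH(COOCH3): pendant –COOCH3: carbonyl C bonded to C and –OCH3 → ester.
  CH(COOCH3): pendant –COOCH3: carbonyl C bonded to C and –OCH3 → ester.
  COOCH2CH3: –C(=O)OCH2CH3: carbonyl C bonded to C and to –OEt → ester.
Ether appears at: CH2OCH2 → 1.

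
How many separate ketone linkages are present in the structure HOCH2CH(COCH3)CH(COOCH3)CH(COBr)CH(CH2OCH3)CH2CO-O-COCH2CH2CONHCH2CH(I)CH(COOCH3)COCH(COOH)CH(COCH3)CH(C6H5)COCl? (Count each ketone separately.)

3

HO– on an sp³ carbon → alcohol.
pendant –COCH3: carbonyl C bonded to two carbons → ketone.
pendant –COOCH3: carbonyl C bonded to C and –OCH3 → ester.
pendant –C(=O)X: carbonyl C bonded to C and halogen → acyl halide.
pendant –CH2OCH3: C–O–C linkage → ether.
two acyl groups sharing one oxygen, –C(=O)–O–C(=O)– → anhydride.
–C(=O)–N– linkage → amide (the N is not an amine).
halogen on an sp³ carbon → alkyl halide.
pendant –COOCH3: carbonyl C bonded to C and –OCH3 → ester.
–C(=O)– with carbon on both sides → ketone.
pendant –COOH: carbonyl C bonded to C and –OH → carboxylic acid.
pendant –COCH3: carbonyl C bonded to two carbons → ketone.
pendant –C6H5: benzene ring → arene.
–C(=O)Cl: carbonyl C bonded to C and to a halogen → acyl halide (not alkyl halide).
Ketone appears at: CH(COCH3), CO, CH(COCH3) → 3.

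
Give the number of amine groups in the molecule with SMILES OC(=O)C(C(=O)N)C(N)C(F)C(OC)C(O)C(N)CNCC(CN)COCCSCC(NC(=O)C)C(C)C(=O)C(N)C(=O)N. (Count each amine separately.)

5

–COOH: carbonyl C bonded to –OH and C → carboxylic acid (the –OH is not a separate alcohol).
pendant –CONH2: carbonyl C bonded to C and N → amide.
–NH2 on an sp³ carbon with no adjacent C=O → amine.
halogen on an sp³ carbon → alkyl halide.
pendant –OCH3: C–O–C with sp³ C, no adjacent C=O → ether.
–OH on an sp³ carbon → alcohol (secondary).
–NH2 on an sp³ carbon with no adjacent C=O → amine.
C–N–C with sp³ carbons and no adjacent C=O → amine (secondary).
pendant –CH2NH2: N on sp³ C, no adjacent C=O → amine.
C–O–C with sp³ carbons on both sides and no adjacent C=O → ether.
C–S–C linkage → sulfide (thioether).
pendant –NHC(=O)CH3: N bonded to a carbonyl → amide (not amine).
–C(=O)– with carbon on both sides → ketone.
–NH2 on an sp³ carbon with no adjacent C=O → amine.
–C(=O)NH2: carbonyl C bonded to C and to N → amide (the N is not a separate amine).
Amine appears at: CH(NH2), CH(NH2), CH2NHCH2, CH(CH2NH2), CH(NH2) → 5.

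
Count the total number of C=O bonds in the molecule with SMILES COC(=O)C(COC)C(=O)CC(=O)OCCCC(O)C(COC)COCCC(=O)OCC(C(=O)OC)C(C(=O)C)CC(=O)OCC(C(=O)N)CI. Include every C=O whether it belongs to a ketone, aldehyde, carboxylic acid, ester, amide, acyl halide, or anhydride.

8

CH3OOC: ester, 1 C=O (running total 1).
CO: ketone, 1 C=O (running total 2).
CH2COOCH2: ester, 1 C=O (running total 3).
CH2COOCH2: ester, 1 C=O (running total 4).
CH(COOCH3): ester, 1 C=O (running total 5).
CH(COCH3): ketone, 1 C=O (running total 6).
CH2COOCH2: ester, 1 C=O (running total 7).
CH(CONH2): amide, 1 C=O (running total 8).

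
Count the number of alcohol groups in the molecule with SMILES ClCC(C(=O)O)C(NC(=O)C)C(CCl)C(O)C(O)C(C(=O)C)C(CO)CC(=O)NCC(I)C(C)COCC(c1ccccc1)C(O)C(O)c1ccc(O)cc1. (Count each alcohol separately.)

halogen on an sp³ carbon → alkyl halide.
pendant –COOH: carbonyl C bonded to C and –OH → carboxylic acid.
pendant –NHC(=O)CH3: N bonded to a carbonyl → amide (not amine).
pendant –CH2X: halogen on sp³ carbon → alkyl halide.
–OH on an sp³ carbon → alcohol (secondary).
–OH on an sp³ carbon → alcohol (secondary).
pendant –COCH3: carbonyl C bonded to two carbons → ketone.
pendant –CH2OH on an sp³ backbone C → alcohol.
–C(=O)–N– linkage → amide (the N is not an amine).
halogen on an sp³ carbon → alkyl halide.
C–O–C with sp³ carbons on both sides and no adjacent C=O → ether.
pendant –C6H5: benzene ring → arene.
–OH on an sp³ carbon → alcohol (secondary).
–OH on an sp³ carbon → alcohol (secondary).
–OH attached directly to an aromatic ring → phenol (not alcohol); the ring itself is an arene.
Alcohol appears at: CH(OH), CH(OH), CH(CH2OH), CH(OH), CH(OH) → 5.

5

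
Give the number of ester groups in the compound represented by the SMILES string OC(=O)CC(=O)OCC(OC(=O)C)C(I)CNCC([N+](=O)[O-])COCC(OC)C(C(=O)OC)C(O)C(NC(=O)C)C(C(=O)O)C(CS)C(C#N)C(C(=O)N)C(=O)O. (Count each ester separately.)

Working along the chain:
  HOOC: –COOH: carbonyl C bonded to –OH and C → carboxylic acid (the –OH is not a separate alcohol).
  CH2COOCH2: –C(=O)–O–C with C on the carbonyl side → ester.
  CH(OCOCH3): pendant –OC(=O)CH3: an acyloxy group → ester.
  CH(I): halogen on an sp³ carbon → alkyl halide.
  CH2NHCH2: C–N–C with sp³ carbons and no adjacent C=O → amine (secondary).
  CH(NO2): –NO2 on an sp³ carbon → nitro (the N=O is not a carbonyl).
  CH2OCH2: C–O–C with sp³ carbons on both sides and no adjacent C=O → ether.
  CH(OCH3): pendant –OCH3: C–O–C with sp³ C, no adjacent C=O → ether.
  CH(COOCH3): pendant –COOCH3: carbonyl C bonded to C and –OCH3 → ester.
  CH(OH): –OH on an sp³ carbon → alcohol (secondary).
  CH(NHCOCH3): pendant –NHC(=O)CH3: N bonded to a carbonyl → amide (not amine).
  CH(COOH): pendant –COOH: carbonyl C bonded to C and –OH → carboxylic acid.
  CH(CH2SH): pendant –CH2SH → thiol.
  CH(CN): pendant –C≡N: nitrile.
  CH(CONH2): pendant –CONH2: carbonyl C bonded to C and N → amide.
  COOH: –COOH: carbonyl C bonded to –OH and C → carboxylic acid (the –OH is not a separate alcohol).
Ester appears at: CH2COOCH2, CH(OCOCH3), CH(COOCH3) → 3.

3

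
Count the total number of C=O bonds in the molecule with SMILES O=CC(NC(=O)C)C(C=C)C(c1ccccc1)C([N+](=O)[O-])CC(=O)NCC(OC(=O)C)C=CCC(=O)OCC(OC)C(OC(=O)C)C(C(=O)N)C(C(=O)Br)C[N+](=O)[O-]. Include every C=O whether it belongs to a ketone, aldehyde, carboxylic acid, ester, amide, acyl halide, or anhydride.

OHC: aldehyde, 1 C=O (running total 1).
CH(NHCOCH3): amide, 1 C=O (running total 2).
CH2CONHCH2: amide, 1 C=O (running total 3).
CH(OCOCH3): ester, 1 C=O (running total 4).
CH2COOCH2: ester, 1 C=O (running total 5).
CH(OCOCH3): ester, 1 C=O (running total 6).
CH(CONH2): amide, 1 C=O (running total 7).
CH(COBr): acyl halide, 1 C=O (running total 8).

8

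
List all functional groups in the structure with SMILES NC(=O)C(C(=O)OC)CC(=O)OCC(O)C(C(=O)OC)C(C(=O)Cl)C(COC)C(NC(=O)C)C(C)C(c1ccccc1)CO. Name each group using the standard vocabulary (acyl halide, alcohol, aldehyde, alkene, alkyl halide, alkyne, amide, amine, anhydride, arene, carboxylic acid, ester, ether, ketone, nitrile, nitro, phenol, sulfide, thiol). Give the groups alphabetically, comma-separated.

Taking each segment in turn:
  H2NCO: –C(=O)NH2: carbonyl C bonded to C and to N → amide (the N is not a separate amine).
  CH(COOCH3): pendant –COOCH3: carbonyl C bonded to C and –OCH3 → ester.
  CH2COOCH2: –C(=O)–O–C with C on the carbonyl side → ester.
  CH(OH): –OH on an sp³ carbon → alcohol (secondary).
  CH(COOCH3): pendant –COOCH3: carbonyl C bonded to C and –OCH3 → ester.
  CH(COCl): pendant –C(=O)X: carbonyl C bonded to C and halogen → acyl halide.
  CH(CH2OCH3): pendant –CH2OCH3: C–O–C linkage → ether.
  CH(NHCOCH3): pendant –NHC(=O)CH3: N bonded to a carbonyl → amide (not amine).
  CH(C6H5): pendant –C6H5: benzene ring → arene.
  CH2OH: –OH on an sp³ carbon → alcohol.

acyl halide, alcohol, amide, arene, ester, ether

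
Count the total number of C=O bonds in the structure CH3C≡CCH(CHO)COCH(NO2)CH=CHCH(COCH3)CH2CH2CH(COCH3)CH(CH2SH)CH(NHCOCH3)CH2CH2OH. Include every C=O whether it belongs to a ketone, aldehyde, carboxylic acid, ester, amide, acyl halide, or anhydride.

5

CH(CHO): aldehyde, 1 C=O (running total 1).
CO: ketone, 1 C=O (running total 2).
CH(COCH3): ketone, 1 C=O (running total 3).
CH(COCH3): ketone, 1 C=O (running total 4).
CH(NHCOCH3): amide, 1 C=O (running total 5).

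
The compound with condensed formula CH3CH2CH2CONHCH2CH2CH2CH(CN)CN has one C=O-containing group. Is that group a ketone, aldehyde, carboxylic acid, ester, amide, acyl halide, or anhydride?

The carbonyl is in the CH2CONHCH2 segment: –C(=O)–N– linkage → amide (the N is not an amine).

amide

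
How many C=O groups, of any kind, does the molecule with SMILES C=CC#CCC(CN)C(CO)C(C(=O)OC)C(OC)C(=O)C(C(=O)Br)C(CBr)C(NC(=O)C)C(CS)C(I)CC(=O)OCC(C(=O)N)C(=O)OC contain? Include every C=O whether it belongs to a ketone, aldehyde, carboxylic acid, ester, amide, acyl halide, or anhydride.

7

CH(COOCH3): ester, 1 C=O (running total 1).
CO: ketone, 1 C=O (running total 2).
CH(COBr): acyl halide, 1 C=O (running total 3).
CH(NHCOCH3): amide, 1 C=O (running total 4).
CH2COOCH2: ester, 1 C=O (running total 5).
CH(CONH2): amide, 1 C=O (running total 6).
COOCH3: ester, 1 C=O (running total 7).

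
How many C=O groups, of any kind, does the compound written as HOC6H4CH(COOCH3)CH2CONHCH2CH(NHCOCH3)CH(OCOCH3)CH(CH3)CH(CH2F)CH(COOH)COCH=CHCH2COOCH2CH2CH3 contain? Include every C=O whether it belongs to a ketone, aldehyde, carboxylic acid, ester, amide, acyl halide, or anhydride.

CH(COOCH3): ester, 1 C=O (running total 1).
CH2CONHCH2: amide, 1 C=O (running total 2).
CH(NHCOCH3): amide, 1 C=O (running total 3).
CH(OCOCH3): ester, 1 C=O (running total 4).
CH(COOH): carboxylic acid, 1 C=O (running total 5).
CO: ketone, 1 C=O (running total 6).
CH2COOCH2: ester, 1 C=O (running total 7).

7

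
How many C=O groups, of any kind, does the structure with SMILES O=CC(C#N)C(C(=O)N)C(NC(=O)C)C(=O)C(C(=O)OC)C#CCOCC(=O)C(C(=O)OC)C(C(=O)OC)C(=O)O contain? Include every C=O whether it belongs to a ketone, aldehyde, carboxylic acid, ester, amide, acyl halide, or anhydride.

9

OHC: aldehyde, 1 C=O (running total 1).
CH(CONH2): amide, 1 C=O (running total 2).
CH(NHCOCH3): amide, 1 C=O (running total 3).
CO: ketone, 1 C=O (running total 4).
CH(COOCH3): ester, 1 C=O (running total 5).
CO: ketone, 1 C=O (running total 6).
CH(COOCH3): ester, 1 C=O (running total 7).
CH(COOCH3): ester, 1 C=O (running total 8).
COOH: carboxylic acid, 1 C=O (running total 9).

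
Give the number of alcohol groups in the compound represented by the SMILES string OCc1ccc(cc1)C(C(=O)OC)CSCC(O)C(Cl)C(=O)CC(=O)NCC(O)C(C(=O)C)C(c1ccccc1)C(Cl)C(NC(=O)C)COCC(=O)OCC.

3

HO– on an sp³ carbon → alcohol.
para-disubstituted benzene ring → arene.
pendant –COOCH3: carbonyl C bonded to C and –OCH3 → ester.
C–S–C linkage → sulfide (thioether).
–OH on an sp³ carbon → alcohol (secondary).
halogen on an sp³ carbon → alkyl halide.
–C(=O)– with carbon on both sides → ketone.
–C(=O)–N– linkage → amide (the N is not an amine).
–OH on an sp³ carbon → alcohol (secondary).
pendant –COCH3: carbonyl C bonded to two carbons → ketone.
pendant –C6H5: benzene ring → arene.
halogen on an sp³ carbon → alkyl halide.
pendant –NHC(=O)CH3: N bonded to a carbonyl → amide (not amine).
C–O–C with sp³ carbons on both sides and no adjacent C=O → ether.
–C(=O)OCH2CH3: carbonyl C bonded to C and to –OEt → ester.
Alcohol appears at: HOCH2, CH(OH), CH(OH) → 3.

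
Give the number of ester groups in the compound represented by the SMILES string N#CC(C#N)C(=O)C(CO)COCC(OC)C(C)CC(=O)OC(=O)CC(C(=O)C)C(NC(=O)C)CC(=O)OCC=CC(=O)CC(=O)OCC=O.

Taking each segment in turn:
  N≡C: N≡C–: carbon triple-bonded to nitrogen → nitrile.
  CH(CN): pendant –C≡N: nitrile.
  CO: –C(=O)– with carbon on both sides → ketone.
  CH(CH2OH): pendant –CH2OH on an sp³ backbone C → alcohol.
  CH2OCH2: C–O–C with sp³ carbons on both sides and no adjacent C=O → ether.
  CH(OCH3): pendant –OCH3: C–O–C with sp³ C, no adjacent C=O → ether.
  CH2CO-O-COCH2: two acyl groups sharing one oxygen, –C(=O)–O–C(=O)– → anhydride.
  CH(COCH3): pendant –COCH3: carbonyl C bonded to two carbons → ketone.
  CH(NHCOCH3): pendant –NHC(=O)CH3: N bonded to a carbonyl → amide (not amine).
  CH2COOCH2: –C(=O)–O–C with C on the carbonyl side → ester.
  CH=CH: C=C double bond → alkene.
  CO: –C(=O)– with carbon on both sides → ketone.
  CH2COOCH2: –C(=O)–O–C with C on the carbonyl side → ester.
  CHO: terminal –CHO: carbonyl C bonded to H and C → aldehyde.
Ester appears at: CH2COOCH2, CH2COOCH2 → 2.

2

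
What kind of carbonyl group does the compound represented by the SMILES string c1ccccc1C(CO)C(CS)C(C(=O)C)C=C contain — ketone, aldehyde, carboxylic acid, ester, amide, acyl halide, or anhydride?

ketone

The carbonyl is in the CH(COCH3) segment: pendant –COCH3: carbonyl C bonded to two carbons → ketone.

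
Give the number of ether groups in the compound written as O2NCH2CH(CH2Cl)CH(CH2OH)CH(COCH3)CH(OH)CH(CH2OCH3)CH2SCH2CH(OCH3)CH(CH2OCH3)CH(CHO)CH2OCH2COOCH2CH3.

Taking each segment in turn:
  O2NCH2: –NO2 on carbon → nitro group.
  CH(CH2Cl): pendant –CH2X: halogen on sp³ carbon → alkyl halide.
  CH(CH2OH): pendant –CH2OH on an sp³ backbone C → alcohol.
  CH(COCH3): pendant –COCH3: carbonyl C bonded to two carbons → ketone.
  CH(OH): –OH on an sp³ carbon → alcohol (secondary).
  CH(CH2OCH3): pendant –CH2OCH3: C–O–C linkage → ether.
  CH2SCH2: C–S–C linkage → sulfide (thioether).
  CH(OCH3): pendant –OCH3: C–O–C with sp³ C, no adjacent C=O → ether.
  CH(CH2OCH3): pendant –CH2OCH3: C–O–C linkage → ether.
  CH(CHO): pendant –CHO: carbonyl C bonded to C and H → aldehyde.
  CH2OCH2: C–O–C with sp³ carbons on both sides and no adjacent C=O → ether.
  COOCH2CH3: –C(=O)OCH2CH3: carbonyl C bonded to C and to –OEt → ester.
Ether appears at: CH(CH2OCH3), CH(OCH3), CH(CH2OCH3), CH2OCH2 → 4.

4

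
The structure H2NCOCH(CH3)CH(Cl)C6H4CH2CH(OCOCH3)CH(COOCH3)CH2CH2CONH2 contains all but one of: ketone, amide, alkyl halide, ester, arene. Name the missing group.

amide: present (H2NCO — –C(=O)NH2: carbonyl C bonded to C and to N → amide (the N is not a separate amine)).
arene: present (C6H4 — para-disubstituted benzene ring → arene).
ester: present (CH(OCOCH3) — pendant –OC(=O)CH3: an acyloxy group → ester).
alkyl halide: present (CH(Cl) — halogen on an sp³ carbon → alkyl halide).
ketone: absent. In each of CH(OCOCH3) and CH(COOCH3), the C=O is bonded to an –O–C group, which defines an ester, not a ketone. In each of H2NCO and CONH2, the C=O is bonded to nitrogen, which defines an amide, not a ketone.

ketone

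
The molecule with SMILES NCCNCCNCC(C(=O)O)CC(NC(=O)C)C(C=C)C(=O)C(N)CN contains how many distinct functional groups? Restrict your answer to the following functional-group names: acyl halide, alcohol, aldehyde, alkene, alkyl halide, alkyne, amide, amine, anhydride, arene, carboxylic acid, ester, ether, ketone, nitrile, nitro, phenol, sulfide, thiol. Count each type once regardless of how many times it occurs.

5

–NH2 on an sp³ carbon with no adjacent C=O → amine.
C–N–C with sp³ carbons and no adjacent C=O → amine (secondary).
C–N–C with sp³ carbons and no adjacent C=O → amine (secondary).
pendant –COOH: carbonyl C bonded to C and –OH → carboxylic acid.
pendant –NHC(=O)CH3: N bonded to a carbonyl → amide (not amine).
pendant –CH=CH2: C=C double bond → alkene.
–C(=O)– with carbon on both sides → ketone.
–NH2 on an sp³ carbon with no adjacent C=O → amine.
–NH2 on an sp³ carbon with no adjacent C=O → amine.
Distinct types present: alkene, amide, amine, carboxylic acid, ketone.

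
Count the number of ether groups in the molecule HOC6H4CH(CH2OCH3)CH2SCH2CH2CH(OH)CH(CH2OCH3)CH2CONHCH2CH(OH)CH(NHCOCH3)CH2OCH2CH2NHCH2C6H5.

3

Taking each segment in turn:
  HOC6H4: –OH attached directly to an aromatic ring → phenol (not alcohol); the ring itself is an arene.
  CH(CH2OCH3): pendant –CH2OCH3: C–O–C linkage → ether.
  CH2SCH2: C–S–C linkage → sulfide (thioether).
  CH(OH): –OH on an sp³ carbon → alcohol (secondary).
  CH(CH2OCH3): pendant –CH2OCH3: C–O–C linkage → ether.
  CH2CONHCH2: –C(=O)–N– linkage → amide (the N is not an amine).
  CH(OH): –OH on an sp³ carbon → alcohol (secondary).
  CH(NHCOCH3): pendant –NHC(=O)CH3: N bonded to a carbonyl → amide (not amine).
  CH2OCH2: C–O–C with sp³ carbons on both sides and no adjacent C=O → ether.
  CH2NHCH2: C–N–C with sp³ carbons and no adjacent C=O → amine (secondary).
  C6H5: –C6H5 phenyl ring → arene.
Ether appears at: CH(CH2OCH3), CH(CH2OCH3), CH2OCH2 → 3.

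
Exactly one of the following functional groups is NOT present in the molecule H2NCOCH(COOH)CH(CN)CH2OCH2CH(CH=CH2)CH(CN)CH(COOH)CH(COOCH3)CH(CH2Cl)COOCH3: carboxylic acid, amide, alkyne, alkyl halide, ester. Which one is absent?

alkyne

carboxylic acid: present (CH(COOH) — pendant –COOH: carbonyl C bonded to C and –OH → carboxylic acid).
amide: present (H2NCO — –C(=O)NH2: carbonyl C bonded to C and to N → amide (the N is not a separate amine)).
alkyl halide: present (CH(CH2Cl) — pendant –CH2X: halogen on sp³ carbon → alkyl halide).
ester: present (CH(COOCH3) — pendant –COOCH3: carbonyl C bonded to C and –OCH3 → ester).
alkyne: absent. In CH(CN), the triple bond is C≡N, not C≡C, so it is a nitrile.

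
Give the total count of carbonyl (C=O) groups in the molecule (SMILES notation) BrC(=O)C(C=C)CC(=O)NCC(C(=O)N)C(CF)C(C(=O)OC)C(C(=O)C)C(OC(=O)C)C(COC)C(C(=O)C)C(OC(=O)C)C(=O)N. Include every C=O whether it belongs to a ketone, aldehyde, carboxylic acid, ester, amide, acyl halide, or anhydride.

9

BrCO: acyl halide, 1 C=O (running total 1).
CH2CONHCH2: amide, 1 C=O (running total 2).
CH(CONH2): amide, 1 C=O (running total 3).
CH(COOCH3): ester, 1 C=O (running total 4).
CH(COCH3): ketone, 1 C=O (running total 5).
CH(OCOCH3): ester, 1 C=O (running total 6).
CH(COCH3): ketone, 1 C=O (running total 7).
CH(OCOCH3): ester, 1 C=O (running total 8).
CONH2: amide, 1 C=O (running total 9).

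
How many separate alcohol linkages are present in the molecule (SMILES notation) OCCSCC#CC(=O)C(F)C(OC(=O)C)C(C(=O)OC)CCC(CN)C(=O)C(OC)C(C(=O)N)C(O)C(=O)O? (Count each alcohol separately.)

HO– on an sp³ carbon → alcohol.
C–S–C linkage → sulfide (thioether).
C≡C triple bond → alkyne.
–C(=O)– with carbon on both sides → ketone.
halogen on an sp³ carbon → alkyl halide.
pendant –OC(=O)CH3: an acyloxy group → ester.
pendant –COOCH3: carbonyl C bonded to C and –OCH3 → ester.
pendant –CH2NH2: N on sp³ C, no adjacent C=O → amine.
–C(=O)– with carbon on both sides → ketone.
pendant –OCH3: C–O–C with sp³ C, no adjacent C=O → ether.
pendant –CONH2: carbonyl C bonded to C and N → amide.
–OH on an sp³ carbon → alcohol (secondary).
–COOH: carbonyl C bonded to –OH and C → carboxylic acid (the –OH is not a separate alcohol).
Alcohol appears at: HOCH2, CH(OH) → 2.

2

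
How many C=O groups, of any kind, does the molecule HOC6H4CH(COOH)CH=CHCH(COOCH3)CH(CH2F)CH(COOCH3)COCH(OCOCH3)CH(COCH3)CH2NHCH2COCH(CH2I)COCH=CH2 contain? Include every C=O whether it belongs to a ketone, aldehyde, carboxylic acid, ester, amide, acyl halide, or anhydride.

8

CH(COOH): carboxylic acid, 1 C=O (running total 1).
CH(COOCH3): ester, 1 C=O (running total 2).
CH(COOCH3): ester, 1 C=O (running total 3).
CO: ketone, 1 C=O (running total 4).
CH(OCOCH3): ester, 1 C=O (running total 5).
CH(COCH3): ketone, 1 C=O (running total 6).
CO: ketone, 1 C=O (running total 7).
CO: ketone, 1 C=O (running total 8).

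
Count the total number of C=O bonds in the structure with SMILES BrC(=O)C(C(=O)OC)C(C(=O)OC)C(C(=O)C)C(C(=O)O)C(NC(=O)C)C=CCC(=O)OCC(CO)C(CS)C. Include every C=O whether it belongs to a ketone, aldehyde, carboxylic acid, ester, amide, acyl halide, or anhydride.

BrCO: acyl halide, 1 C=O (running total 1).
CH(COOCH3): ester, 1 C=O (running total 2).
CH(COOCH3): ester, 1 C=O (running total 3).
CH(COCH3): ketone, 1 C=O (running total 4).
CH(COOH): carboxylic acid, 1 C=O (running total 5).
CH(NHCOCH3): amide, 1 C=O (running total 6).
CH2COOCH2: ester, 1 C=O (running total 7).

7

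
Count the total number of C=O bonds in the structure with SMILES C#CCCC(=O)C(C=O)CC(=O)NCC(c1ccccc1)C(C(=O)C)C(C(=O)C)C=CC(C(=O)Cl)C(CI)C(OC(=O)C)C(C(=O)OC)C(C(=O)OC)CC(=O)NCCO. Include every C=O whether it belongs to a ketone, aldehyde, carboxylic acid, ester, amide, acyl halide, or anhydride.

CO: ketone, 1 C=O (running total 1).
CH(CHO): aldehyde, 1 C=O (running total 2).
CH2CONHCH2: amide, 1 C=O (running total 3).
CH(COCH3): ketone, 1 C=O (running total 4).
CH(COCH3): ketone, 1 C=O (running total 5).
CH(COCl): acyl halide, 1 C=O (running total 6).
CH(OCOCH3): ester, 1 C=O (running total 7).
CH(COOCH3): ester, 1 C=O (running total 8).
CH(COOCH3): ester, 1 C=O (running total 9).
CH2CONHCH2: amide, 1 C=O (running total 10).

10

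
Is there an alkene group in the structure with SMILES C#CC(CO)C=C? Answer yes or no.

yes

Reading the structure from left to right:
  HC≡C: C≡C triple bond → alkyne.
  CH(CH2OH): pendant –CH2OH on an sp³ backbone C → alcohol.
  CH=CH2: C=C double bond → alkene.
The CH=CH2 segment supplies the alkene: C=C double bond → alkene.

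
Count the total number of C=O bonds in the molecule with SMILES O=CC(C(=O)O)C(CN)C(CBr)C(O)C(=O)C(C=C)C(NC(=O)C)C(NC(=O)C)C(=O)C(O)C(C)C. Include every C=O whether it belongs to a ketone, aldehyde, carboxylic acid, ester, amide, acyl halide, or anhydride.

6

OHC: aldehyde, 1 C=O (running total 1).
CH(COOH): carboxylic acid, 1 C=O (running total 2).
CO: ketone, 1 C=O (running total 3).
CH(NHCOCH3): amide, 1 C=O (running total 4).
CH(NHCOCH3): amide, 1 C=O (running total 5).
CO: ketone, 1 C=O (running total 6).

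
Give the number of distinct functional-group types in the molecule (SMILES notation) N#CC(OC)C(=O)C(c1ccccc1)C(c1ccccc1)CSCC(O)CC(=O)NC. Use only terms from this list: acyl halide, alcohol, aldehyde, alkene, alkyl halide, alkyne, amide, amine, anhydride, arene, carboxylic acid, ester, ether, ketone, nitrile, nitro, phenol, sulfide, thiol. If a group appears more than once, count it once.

Taking each segment in turn:
  N≡C: N≡C–: carbon triple-bonded to nitrogen → nitrile.
  CH(OCH3): pendant –OCH3: C–O–C with sp³ C, no adjacent C=O → ether.
  CO: –C(=O)– with carbon on both sides → ketone.
  CH(C6H5): pendant –C6H5: benzene ring → arene.
  CH(C6H5): pendant –C6H5: benzene ring → arene.
  CH2SCH2: C–S–C linkage → sulfide (thioether).
  CH(OH): –OH on an sp³ carbon → alcohol (secondary).
  CONHCH3: –C(=O)NHCH3: carbonyl C bonded to C and to N → amide (the N is not an amine).
Distinct types present: alcohol, amide, arene, ether, ketone, nitrile, sulfide.

7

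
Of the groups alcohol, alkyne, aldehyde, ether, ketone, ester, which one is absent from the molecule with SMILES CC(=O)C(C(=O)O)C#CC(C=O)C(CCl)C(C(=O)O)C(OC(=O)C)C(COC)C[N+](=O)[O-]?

aldehyde: present (CH(CHO) — pendant –CHO: carbonyl C bonded to C and H → aldehyde).
ether: present (CH(CH2OCH3) — pendant –CH2OCH3: C–O–C linkage → ether).
alkyne: present (C≡C — C≡C triple bond → alkyne).
ester: present (CH(OCOCH3) — pendant –OC(=O)CH3: an acyloxy group → ester).
ketone: present (CO — –C(=O)– with carbon on both sides → ketone).
alcohol: absent. In CH(COOH), the –OH sits on a carbonyl carbon, making it part of a carboxylic acid, not an alcohol.

alcohol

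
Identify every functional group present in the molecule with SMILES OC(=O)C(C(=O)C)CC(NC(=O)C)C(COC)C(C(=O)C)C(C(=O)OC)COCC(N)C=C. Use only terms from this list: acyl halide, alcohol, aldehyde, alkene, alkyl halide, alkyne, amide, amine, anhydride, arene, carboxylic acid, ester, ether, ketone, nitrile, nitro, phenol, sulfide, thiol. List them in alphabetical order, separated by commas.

alkene, amide, amine, carboxylic acid, ester, ether, ketone

Taking each segment in turn:
  HOOC: –COOH: carbonyl C bonded to –OH and C → carboxylic acid (the –OH is not a separate alcohol).
  CH(COCH3): pendant –COCH3: carbonyl C bonded to two carbons → ketone.
  CH(NHCOCH3): pendant –NHC(=O)CH3: N bonded to a carbonyl → amide (not amine).
  CH(CH2OCH3): pendant –CH2OCH3: C–O–C linkage → ether.
  CH(COCH3): pendant –COCH3: carbonyl C bonded to two carbons → ketone.
  CH(COOCH3): pendant –COOCH3: carbonyl C bonded to C and –OCH3 → ester.
  CH2OCH2: C–O–C with sp³ carbons on both sides and no adjacent C=O → ether.
  CH(NH2): –NH2 on an sp³ carbon with no adjacent C=O → amine.
  CH=CH2: C=C double bond → alkene.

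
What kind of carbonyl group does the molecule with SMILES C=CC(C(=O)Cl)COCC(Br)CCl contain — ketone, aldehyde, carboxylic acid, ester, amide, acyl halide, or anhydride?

acyl halide

The carbonyl is in the CH(COCl) segment: pendant –C(=O)X: carbonyl C bonded to C and halogen → acyl halide.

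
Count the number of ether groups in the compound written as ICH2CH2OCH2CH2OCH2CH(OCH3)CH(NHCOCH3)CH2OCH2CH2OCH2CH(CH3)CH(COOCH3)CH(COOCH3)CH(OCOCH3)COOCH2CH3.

Taking each segment in turn:
  ICH2: halogen on an sp³ carbon → alkyl halide.
  CH2OCH2: C–O–C with sp³ carbons on both sides and no adjacent C=O → ether.
  CH2OCH2: C–O–C with sp³ carbons on both sides and no adjacent C=O → ether.
  CH(OCH3): pendant –OCH3: C–O–C with sp³ C, no adjacent C=O → ether.
  CH(NHCOCH3): pendant –NHC(=O)CH3: N bonded to a carbonyl → amide (not amine).
  CH2OCH2: C–O–C with sp³ carbons on both sides and no adjacent C=O → ether.
  CH2OCH2: C–O–C with sp³ carbons on both sides and no adjacent C=O → ether.
  CH(COOCH3): pendant –COOCH3: carbonyl C bonded to C and –OCH3 → ester.
  CH(COOCH3): pendant –COOCH3: carbonyl C bonded to C and –OCH3 → ester.
  CH(OCOCH3): pendant –OC(=O)CH3: an acyloxy group → ester.
  COOCH2CH3: –C(=O)OCH2CH3: carbonyl C bonded to C and to –OEt → ester.
Ether appears at: CH2OCH2, CH2OCH2, CH(OCH3), CH2OCH2, CH2OCH2 → 5.

5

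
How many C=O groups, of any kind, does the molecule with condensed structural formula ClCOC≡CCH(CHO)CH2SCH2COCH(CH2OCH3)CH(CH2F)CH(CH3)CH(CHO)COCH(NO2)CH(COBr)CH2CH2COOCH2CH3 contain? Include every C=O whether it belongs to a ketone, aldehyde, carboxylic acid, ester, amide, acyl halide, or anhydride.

ClCO: acyl halide, 1 C=O (running total 1).
CH(CHO): aldehyde, 1 C=O (running total 2).
CO: ketone, 1 C=O (running total 3).
CH(CHO): aldehyde, 1 C=O (running total 4).
CO: ketone, 1 C=O (running total 5).
CH(COBr): acyl halide, 1 C=O (running total 6).
COOCH2CH3: ester, 1 C=O (running total 7).

7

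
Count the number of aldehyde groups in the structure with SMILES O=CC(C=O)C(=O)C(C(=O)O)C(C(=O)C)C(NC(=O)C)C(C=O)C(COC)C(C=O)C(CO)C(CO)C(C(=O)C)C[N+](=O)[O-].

4

terminal –CHO: carbonyl C bonded to H and C → aldehyde.
pendant –CHO: carbonyl C bonded to C and H → aldehyde.
–C(=O)– with carbon on both sides → ketone.
pendant –COOH: carbonyl C bonded to C and –OH → carboxylic acid.
pendant –COCH3: carbonyl C bonded to two carbons → ketone.
pendant –NHC(=O)CH3: N bonded to a carbonyl → amide (not amine).
pendant –CHO: carbonyl C bonded to C and H → aldehyde.
pendant –CH2OCH3: C–O–C linkage → ether.
pendant –CHO: carbonyl C bonded to C and H → aldehyde.
pendant –CH2OH on an sp³ backbone C → alcohol.
pendant –CH2OH on an sp³ backbone C → alcohol.
pendant –COCH3: carbonyl C bonded to two carbons → ketone.
–NO2 on carbon → nitro group.
Aldehyde appears at: OHC, CH(CHO), CH(CHO), CH(CHO) → 4.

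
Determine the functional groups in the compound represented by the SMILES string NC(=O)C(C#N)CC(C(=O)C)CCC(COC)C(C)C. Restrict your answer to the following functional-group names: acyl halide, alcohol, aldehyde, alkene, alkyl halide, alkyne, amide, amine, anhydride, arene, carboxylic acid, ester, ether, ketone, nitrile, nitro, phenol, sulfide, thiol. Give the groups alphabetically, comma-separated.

Reading the structure from left to right:
  H2NCO: –C(=O)NH2: carbonyl C bonded to C and to N → amide (the N is not a separate amine).
  CH(CN): pendant –C≡N: nitrile.
  CH(COCH3): pendant –COCH3: carbonyl C bonded to two carbons → ketone.
  CH(CH2OCH3): pendant –CH2OCH3: C–O–C linkage → ether.

amide, ether, ketone, nitrile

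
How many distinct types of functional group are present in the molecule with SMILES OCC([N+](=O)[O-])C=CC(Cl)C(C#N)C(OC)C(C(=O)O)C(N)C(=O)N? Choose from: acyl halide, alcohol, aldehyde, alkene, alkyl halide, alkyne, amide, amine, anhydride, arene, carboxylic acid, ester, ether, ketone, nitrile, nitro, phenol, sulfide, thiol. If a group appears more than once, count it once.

Reading the structure from left to right:
  HOCH2: HO– on an sp³ carbon → alcohol.
  CH(NO2): –NO2 on an sp³ carbon → nitro (the N=O is not a carbonyl).
  CH=CH: C=C double bond → alkene.
  CH(Cl): halogen on an sp³ carbon → alkyl halide.
  CH(CN): pendant –C≡N: nitrile.
  CH(OCH3): pendant –OCH3: C–O–C with sp³ C, no adjacent C=O → ether.
  CH(COOH): pendant –COOH: carbonyl C bonded to C and –OH → carboxylic acid.
  CH(NH2): –NH2 on an sp³ carbon with no adjacent C=O → amine.
  CONH2: –C(=O)NH2: carbonyl C bonded to C and to N → amide (the N is not a separate amine).
Distinct types present: alcohol, alkene, alkyl halide, amide, amine, carboxylic acid, ether, nitrile, nitro.

9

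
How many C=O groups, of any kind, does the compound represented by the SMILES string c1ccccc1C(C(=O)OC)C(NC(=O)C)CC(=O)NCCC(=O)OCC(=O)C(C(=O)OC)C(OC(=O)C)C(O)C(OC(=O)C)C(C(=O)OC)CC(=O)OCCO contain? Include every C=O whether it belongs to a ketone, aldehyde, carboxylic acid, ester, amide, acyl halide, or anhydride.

CH(COOCH3): ester, 1 C=O (running total 1).
CH(NHCOCH3): amide, 1 C=O (running total 2).
CH2CONHCH2: amide, 1 C=O (running total 3).
CH2COOCH2: ester, 1 C=O (running total 4).
CO: ketone, 1 C=O (running total 5).
CH(COOCH3): ester, 1 C=O (running total 6).
CH(OCOCH3): ester, 1 C=O (running total 7).
CH(OCOCH3): ester, 1 C=O (running total 8).
CH(COOCH3): ester, 1 C=O (running total 9).
CH2COOCH2: ester, 1 C=O (running total 10).

10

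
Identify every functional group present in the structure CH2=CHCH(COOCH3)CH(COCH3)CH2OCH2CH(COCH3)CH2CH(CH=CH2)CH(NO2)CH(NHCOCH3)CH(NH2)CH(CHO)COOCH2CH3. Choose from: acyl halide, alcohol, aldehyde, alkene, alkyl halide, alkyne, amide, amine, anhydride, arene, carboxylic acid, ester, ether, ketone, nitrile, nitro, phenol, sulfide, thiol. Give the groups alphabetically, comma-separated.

C=C double bond → alkene.
pendant –COOCH3: carbonyl C bonded to C and –OCH3 → ester.
pendant –COCH3: carbonyl C bonded to two carbons → ketone.
C–O–C with sp³ carbons on both sides and no adjacent C=O → ether.
pendant –COCH3: carbonyl C bonded to two carbons → ketone.
pendant –CH=CH2: C=C double bond → alkene.
–NO2 on an sp³ carbon → nitro (the N=O is not a carbonyl).
pendant –NHC(=O)CH3: N bonded to a carbonyl → amide (not amine).
–NH2 on an sp³ carbon with no adjacent C=O → amine.
pendant –CHO: carbonyl C bonded to C and H → aldehyde.
–C(=O)OCH2CH3: carbonyl C bonded to C and to –OEt → ester.

aldehyde, alkene, amide, amine, ester, ether, ketone, nitro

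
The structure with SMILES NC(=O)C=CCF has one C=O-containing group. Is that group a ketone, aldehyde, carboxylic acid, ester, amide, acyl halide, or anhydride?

amide

The carbonyl is in the H2NCO segment: –C(=O)NH2: carbonyl C bonded to C and to N → amide (the N is not a separate amine).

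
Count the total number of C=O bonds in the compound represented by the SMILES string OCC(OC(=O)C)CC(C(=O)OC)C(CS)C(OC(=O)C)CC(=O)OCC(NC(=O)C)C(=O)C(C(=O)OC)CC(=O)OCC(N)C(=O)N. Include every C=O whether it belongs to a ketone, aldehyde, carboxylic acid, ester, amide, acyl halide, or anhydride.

CH(OCOCH3): ester, 1 C=O (running total 1).
CH(COOCH3): ester, 1 C=O (running total 2).
CH(OCOCH3): ester, 1 C=O (running total 3).
CH2COOCH2: ester, 1 C=O (running total 4).
CH(NHCOCH3): amide, 1 C=O (running total 5).
CO: ketone, 1 C=O (running total 6).
CH(COOCH3): ester, 1 C=O (running total 7).
CH2COOCH2: ester, 1 C=O (running total 8).
CONH2: amide, 1 C=O (running total 9).

9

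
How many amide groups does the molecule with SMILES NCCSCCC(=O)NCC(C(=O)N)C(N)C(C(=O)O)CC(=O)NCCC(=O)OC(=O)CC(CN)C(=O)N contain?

Reading the structure from left to right:
  H2NCH2: –NH2 on an sp³ carbon with no adjacent C=O → amine.
  CH2SCH2: C–S–C linkage → sulfide (thioether).
  CH2CONHCH2: –C(=O)–N– linkage → amide (the N is not an amine).
  CH(CONH2): pendant –CONH2: carbonyl C bonded to C and N → amide.
  CH(NH2): –NH2 on an sp³ carbon with no adjacent C=O → amine.
  CH(COOH): pendant –COOH: carbonyl C bonded to C and –OH → carboxylic acid.
  CH2CONHCH2: –C(=O)–N– linkage → amide (the N is not an amine).
  CH2CO-O-COCH2: two acyl groups sharing one oxygen, –C(=O)–O–C(=O)– → anhydride.
  CH(CH2NH2): pendant –CH2NH2: N on sp³ C, no adjacent C=O → amine.
  CONH2: –C(=O)NH2: carbonyl C bonded to C and to N → amide (the N is not a separate amine).
Amide appears at: CH2CONHCH2, CH(CONH2), CH2CONHCH2, CONH2 → 4.

4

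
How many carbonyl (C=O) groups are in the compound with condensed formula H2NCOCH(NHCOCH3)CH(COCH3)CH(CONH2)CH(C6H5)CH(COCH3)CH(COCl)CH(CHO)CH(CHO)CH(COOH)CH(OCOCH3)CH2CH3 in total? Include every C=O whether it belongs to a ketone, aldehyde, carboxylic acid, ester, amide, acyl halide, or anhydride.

10

H2NCO: amide, 1 C=O (running total 1).
CH(NHCOCH3): amide, 1 C=O (running total 2).
CH(COCH3): ketone, 1 C=O (running total 3).
CH(CONH2): amide, 1 C=O (running total 4).
CH(COCH3): ketone, 1 C=O (running total 5).
CH(COCl): acyl halide, 1 C=O (running total 6).
CH(CHO): aldehyde, 1 C=O (running total 7).
CH(CHO): aldehyde, 1 C=O (running total 8).
CH(COOH): carboxylic acid, 1 C=O (running total 9).
CH(OCOCH3): ester, 1 C=O (running total 10).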